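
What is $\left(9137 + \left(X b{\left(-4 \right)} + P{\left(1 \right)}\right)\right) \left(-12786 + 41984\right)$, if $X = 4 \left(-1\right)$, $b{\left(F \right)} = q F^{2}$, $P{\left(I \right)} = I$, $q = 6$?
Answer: $255599292$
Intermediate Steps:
$b{\left(F \right)} = 6 F^{2}$
$X = -4$
$\left(9137 + \left(X b{\left(-4 \right)} + P{\left(1 \right)}\right)\right) \left(-12786 + 41984\right) = \left(9137 + \left(- 4 \cdot 6 \left(-4\right)^{2} + 1\right)\right) \left(-12786 + 41984\right) = \left(9137 + \left(- 4 \cdot 6 \cdot 16 + 1\right)\right) 29198 = \left(9137 + \left(\left(-4\right) 96 + 1\right)\right) 29198 = \left(9137 + \left(-384 + 1\right)\right) 29198 = \left(9137 - 383\right) 29198 = 8754 \cdot 29198 = 255599292$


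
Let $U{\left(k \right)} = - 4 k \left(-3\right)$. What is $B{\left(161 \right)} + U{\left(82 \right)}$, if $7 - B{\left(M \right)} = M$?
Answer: $830$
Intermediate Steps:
$U{\left(k \right)} = 12 k$
$B{\left(M \right)} = 7 - M$
$B{\left(161 \right)} + U{\left(82 \right)} = \left(7 - 161\right) + 12 \cdot 82 = \left(7 - 161\right) + 984 = -154 + 984 = 830$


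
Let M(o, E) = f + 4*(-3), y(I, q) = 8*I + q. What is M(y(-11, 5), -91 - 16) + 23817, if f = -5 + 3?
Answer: 23803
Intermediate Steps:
f = -2
y(I, q) = q + 8*I
M(o, E) = -14 (M(o, E) = -2 + 4*(-3) = -2 - 12 = -14)
M(y(-11, 5), -91 - 16) + 23817 = -14 + 23817 = 23803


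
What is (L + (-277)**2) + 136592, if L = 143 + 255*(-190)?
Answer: 165014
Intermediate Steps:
L = -48307 (L = 143 - 48450 = -48307)
(L + (-277)**2) + 136592 = (-48307 + (-277)**2) + 136592 = (-48307 + 76729) + 136592 = 28422 + 136592 = 165014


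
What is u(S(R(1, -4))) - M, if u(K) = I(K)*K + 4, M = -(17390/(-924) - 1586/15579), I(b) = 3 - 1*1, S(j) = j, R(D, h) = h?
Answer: -54994043/2399166 ≈ -22.922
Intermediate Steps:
I(b) = 2 (I(b) = 3 - 1 = 2)
M = 45397379/2399166 (M = -(17390*(-1/924) - 1586*1/15579) = -(-8695/462 - 1586/15579) = -1*(-45397379/2399166) = 45397379/2399166 ≈ 18.922)
u(K) = 4 + 2*K (u(K) = 2*K + 4 = 4 + 2*K)
u(S(R(1, -4))) - M = (4 + 2*(-4)) - 1*45397379/2399166 = (4 - 8) - 45397379/2399166 = -4 - 45397379/2399166 = -54994043/2399166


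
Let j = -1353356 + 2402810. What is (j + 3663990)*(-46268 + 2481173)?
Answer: 11476788362820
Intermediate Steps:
j = 1049454
(j + 3663990)*(-46268 + 2481173) = (1049454 + 3663990)*(-46268 + 2481173) = 4713444*2434905 = 11476788362820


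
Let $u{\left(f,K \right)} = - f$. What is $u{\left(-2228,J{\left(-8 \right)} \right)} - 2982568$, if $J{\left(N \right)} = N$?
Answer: $-2980340$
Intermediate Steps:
$u{\left(-2228,J{\left(-8 \right)} \right)} - 2982568 = \left(-1\right) \left(-2228\right) - 2982568 = 2228 - 2982568 = -2980340$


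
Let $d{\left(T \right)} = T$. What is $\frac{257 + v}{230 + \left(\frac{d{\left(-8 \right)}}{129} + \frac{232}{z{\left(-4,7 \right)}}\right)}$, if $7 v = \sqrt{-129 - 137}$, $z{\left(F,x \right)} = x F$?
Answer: $\frac{232071}{200152} + \frac{129 i \sqrt{266}}{200152} \approx 1.1595 + 0.010512 i$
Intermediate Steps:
$z{\left(F,x \right)} = F x$
$v = \frac{i \sqrt{266}}{7}$ ($v = \frac{\sqrt{-129 - 137}}{7} = \frac{\sqrt{-266}}{7} = \frac{i \sqrt{266}}{7} \approx 2.3299 i$)
$\frac{257 + v}{230 + \left(\frac{d{\left(-8 \right)}}{129} + \frac{232}{z{\left(-4,7 \right)}}\right)} = \frac{257 + \frac{i \sqrt{266}}{7}}{230 + \left(- \frac{8}{129} + \frac{232}{\left(-4\right) 7}\right)} = \frac{257 + \frac{i \sqrt{266}}{7}}{230 + \left(\left(-8\right) \frac{1}{129} + \frac{232}{-28}\right)} = \frac{257 + \frac{i \sqrt{266}}{7}}{230 + \left(- \frac{8}{129} + 232 \left(- \frac{1}{28}\right)\right)} = \frac{257 + \frac{i \sqrt{266}}{7}}{230 - \frac{7538}{903}} = \frac{257 + \frac{i \sqrt{266}}{7}}{\frac{200152}{903}} = \left(257 + \frac{i \sqrt{266}}{7}\right) \frac{903}{200152} = \frac{232071}{200152} + \frac{129 i \sqrt{266}}{200152}$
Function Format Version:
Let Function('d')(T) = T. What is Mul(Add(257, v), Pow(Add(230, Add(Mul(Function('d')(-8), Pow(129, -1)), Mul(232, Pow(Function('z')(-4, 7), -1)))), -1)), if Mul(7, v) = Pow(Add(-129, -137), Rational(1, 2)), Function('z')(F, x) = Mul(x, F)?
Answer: Add(Rational(232071, 200152), Mul(Rational(129, 200152), I, Pow(266, Rational(1, 2)))) ≈ Add(1.1595, Mul(0.010512, I))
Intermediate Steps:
Function('z')(F, x) = Mul(F, x)
v = Mul(Rational(1, 7), I, Pow(266, Rational(1, 2))) (v = Mul(Rational(1, 7), Pow(Add(-129, -137), Rational(1, 2))) = Mul(Rational(1, 7), Pow(-266, Rational(1, 2))) = Mul(Rational(1, 7), Mul(I, Pow(266, Rational(1, 2)))) = Mul(Rational(1, 7), I, Pow(266, Rational(1, 2))) ≈ Mul(2.3299, I))
Mul(Add(257, v), Pow(Add(230, Add(Mul(Function('d')(-8), Pow(129, -1)), Mul(232, Pow(Function('z')(-4, 7), -1)))), -1)) = Mul(Add(257, Mul(Rational(1, 7), I, Pow(266, Rational(1, 2)))), Pow(Add(230, Add(Mul(-8, Pow(129, -1)), Mul(232, Pow(Mul(-4, 7), -1)))), -1)) = Mul(Add(257, Mul(Rational(1, 7), I, Pow(266, Rational(1, 2)))), Pow(Add(230, Add(Mul(-8, Rational(1, 129)), Mul(232, Pow(-28, -1)))), -1)) = Mul(Add(257, Mul(Rational(1, 7), I, Pow(266, Rational(1, 2)))), Pow(Add(230, Add(Rational(-8, 129), Mul(232, Rational(-1, 28)))), -1)) = Mul(Add(257, Mul(Rational(1, 7), I, Pow(266, Rational(1, 2)))), Pow(Add(230, Add(Rational(-8, 129), Rational(-58, 7))), -1)) = Mul(Add(257, Mul(Rational(1, 7), I, Pow(266, Rational(1, 2)))), Pow(Add(230, Rational(-7538, 903)), -1)) = Mul(Add(257, Mul(Rational(1, 7), I, Pow(266, Rational(1, 2)))), Pow(Rational(200152, 903), -1)) = Mul(Add(257, Mul(Rational(1, 7), I, Pow(266, Rational(1, 2)))), Rational(903, 200152)) = Add(Rational(232071, 200152), Mul(Rational(129, 200152), I, Pow(266, Rational(1, 2))))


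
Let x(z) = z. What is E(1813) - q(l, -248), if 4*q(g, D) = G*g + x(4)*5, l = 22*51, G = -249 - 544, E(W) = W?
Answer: 448489/2 ≈ 2.2424e+5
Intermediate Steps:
G = -793
l = 1122
q(g, D) = 5 - 793*g/4 (q(g, D) = (-793*g + 4*5)/4 = (-793*g + 20)/4 = (20 - 793*g)/4 = 5 - 793*g/4)
E(1813) - q(l, -248) = 1813 - (5 - 793/4*1122) = 1813 - (5 - 444873/2) = 1813 - 1*(-444863/2) = 1813 + 444863/2 = 448489/2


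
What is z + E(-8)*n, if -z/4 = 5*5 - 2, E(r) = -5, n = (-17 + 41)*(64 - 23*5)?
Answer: 6028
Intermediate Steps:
n = -1224 (n = 24*(64 - 115) = 24*(-51) = -1224)
z = -92 (z = -4*(5*5 - 2) = -4*(25 - 2) = -4*23 = -92)
z + E(-8)*n = -92 - 5*(-1224) = -92 + 6120 = 6028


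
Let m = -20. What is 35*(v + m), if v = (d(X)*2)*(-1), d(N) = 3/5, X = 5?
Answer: -742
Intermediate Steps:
d(N) = ⅗ (d(N) = 3*(⅕) = ⅗)
v = -6/5 (v = ((⅗)*2)*(-1) = (6/5)*(-1) = -6/5 ≈ -1.2000)
35*(v + m) = 35*(-6/5 - 20) = 35*(-106/5) = -742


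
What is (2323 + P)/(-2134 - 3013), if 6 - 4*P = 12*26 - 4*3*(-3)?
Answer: -4475/10294 ≈ -0.43472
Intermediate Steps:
P = -171/2 (P = 3/2 - (12*26 - 4*3*(-3))/4 = 3/2 - (312 - 12*(-3))/4 = 3/2 - (312 + 36)/4 = 3/2 - 1/4*348 = 3/2 - 87 = -171/2 ≈ -85.500)
(2323 + P)/(-2134 - 3013) = (2323 - 171/2)/(-2134 - 3013) = (4475/2)/(-5147) = (4475/2)*(-1/5147) = -4475/10294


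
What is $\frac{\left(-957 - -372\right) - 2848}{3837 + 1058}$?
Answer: $- \frac{3433}{4895} \approx -0.70133$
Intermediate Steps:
$\frac{\left(-957 - -372\right) - 2848}{3837 + 1058} = \frac{\left(-957 + 372\right) - 2848}{4895} = \left(-585 - 2848\right) \frac{1}{4895} = \left(-3433\right) \frac{1}{4895} = - \frac{3433}{4895}$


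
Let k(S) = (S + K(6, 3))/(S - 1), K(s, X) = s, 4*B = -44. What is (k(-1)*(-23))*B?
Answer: -1265/2 ≈ -632.50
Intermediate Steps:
B = -11 (B = (1/4)*(-44) = -11)
k(S) = (6 + S)/(-1 + S) (k(S) = (S + 6)/(S - 1) = (6 + S)/(-1 + S))
(k(-1)*(-23))*B = (((6 - 1)/(-1 - 1))*(-23))*(-11) = ((5/(-2))*(-23))*(-11) = (-1/2*5*(-23))*(-11) = -5/2*(-23)*(-11) = (115/2)*(-11) = -1265/2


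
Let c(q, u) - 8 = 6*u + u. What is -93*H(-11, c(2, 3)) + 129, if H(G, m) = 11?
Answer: -894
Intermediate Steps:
c(q, u) = 8 + 7*u (c(q, u) = 8 + (6*u + u) = 8 + 7*u)
-93*H(-11, c(2, 3)) + 129 = -93*11 + 129 = -1023 + 129 = -894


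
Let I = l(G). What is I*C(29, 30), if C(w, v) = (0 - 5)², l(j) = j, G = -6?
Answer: -150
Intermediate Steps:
C(w, v) = 25 (C(w, v) = (-5)² = 25)
I = -6
I*C(29, 30) = -6*25 = -150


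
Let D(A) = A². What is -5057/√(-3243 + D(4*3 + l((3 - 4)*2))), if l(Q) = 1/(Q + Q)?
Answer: 20228*I*√49679/49679 ≈ 90.754*I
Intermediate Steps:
l(Q) = 1/(2*Q)
-5057/√(-3243 + D(4*3 + l((3 - 4)*2))) = -5057/√(-3243 + (4*3 + 1/(2*(((3 - 4)*2))))²) = -5057/√(-3243 + (12 + 1/(2*((-1*2))))²) = -5057/√(-3243 + (12 + (½)/(-2))²) = -5057/√(-3243 + (12 + (½)*(-½))²) = -5057/√(-3243 + (12 - ¼)²) = -5057/√(-3243 + (47/4)²) = -5057/√(-3243 + 2209/16) = -5057*(-4*I*√49679/49679) = -(-20228)*I*√49679/49679 = 20228*I*√49679/49679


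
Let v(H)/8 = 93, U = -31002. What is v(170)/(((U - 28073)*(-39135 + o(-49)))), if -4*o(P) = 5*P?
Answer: 2976/9233127125 ≈ 3.2232e-7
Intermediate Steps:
o(P) = -5*P/4
v(H) = 744 (v(H) = 8*93 = 744)
v(170)/(((U - 28073)*(-39135 + o(-49)))) = 744/(((-31002 - 28073)*(-39135 - 5/4*(-49)))) = 744/((-59075*(-39135 + 245/4))) = 744/((-59075*(-156295/4))) = 744/(9233127125/4) = 744*(4/9233127125) = 2976/9233127125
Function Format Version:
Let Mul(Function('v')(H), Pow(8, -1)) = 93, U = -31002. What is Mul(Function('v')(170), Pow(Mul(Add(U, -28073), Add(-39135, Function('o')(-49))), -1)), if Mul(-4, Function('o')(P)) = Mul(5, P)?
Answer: Rational(2976, 9233127125) ≈ 3.2232e-7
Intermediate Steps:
Function('o')(P) = Mul(Rational(-5, 4), P) (Function('o')(P) = Mul(Rational(-1, 4), Mul(5, P)) = Mul(Rational(-5, 4), P))
Function('v')(H) = 744 (Function('v')(H) = Mul(8, 93) = 744)
Mul(Function('v')(170), Pow(Mul(Add(U, -28073), Add(-39135, Function('o')(-49))), -1)) = Mul(744, Pow(Mul(Add(-31002, -28073), Add(-39135, Mul(Rational(-5, 4), -49))), -1)) = Mul(744, Pow(Mul(-59075, Add(-39135, Rational(245, 4))), -1)) = Mul(744, Pow(Mul(-59075, Rational(-156295, 4)), -1)) = Mul(744, Pow(Rational(9233127125, 4), -1)) = Mul(744, Rational(4, 9233127125)) = Rational(2976, 9233127125)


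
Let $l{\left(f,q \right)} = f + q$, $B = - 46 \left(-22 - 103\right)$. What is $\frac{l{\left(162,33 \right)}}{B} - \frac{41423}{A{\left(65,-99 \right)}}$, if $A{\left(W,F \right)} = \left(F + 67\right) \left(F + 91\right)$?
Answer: $- \frac{23813233}{147200} \approx -161.77$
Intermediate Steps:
$B = 5750$ ($B = \left(-46\right) \left(-125\right) = 5750$)
$A{\left(W,F \right)} = \left(67 + F\right) \left(91 + F\right)$
$\frac{l{\left(162,33 \right)}}{B} - \frac{41423}{A{\left(65,-99 \right)}} = \frac{162 + 33}{5750} - \frac{41423}{6097 + \left(-99\right)^{2} + 158 \left(-99\right)} = 195 \cdot \frac{1}{5750} - \frac{41423}{6097 + 9801 - 15642} = \frac{39}{1150} - \frac{41423}{256} = - \frac{23813233}{147200}$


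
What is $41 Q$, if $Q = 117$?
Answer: $4797$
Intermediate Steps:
$41 Q = 41 \cdot 117 = 4797$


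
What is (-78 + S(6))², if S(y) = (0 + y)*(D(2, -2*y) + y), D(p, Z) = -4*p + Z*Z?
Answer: 599076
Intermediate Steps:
D(p, Z) = Z² - 4*p (D(p, Z) = -4*p + Z² = Z² - 4*p)
S(y) = y*(-8 + y + 4*y²) (S(y) = (0 + y)*(((-2*y)² - 4*2) + y) = y*((4*y² - 8) + y) = y*((-8 + 4*y²) + y) = y*(-8 + y + 4*y²))
(-78 + S(6))² = (-78 + 6*(-8 + 6 + 4*6²))² = (-78 + 6*(-8 + 6 + 4*36))² = (-78 + 6*(-8 + 6 + 144))² = (-78 + 6*142)² = (-78 + 852)² = 774² = 599076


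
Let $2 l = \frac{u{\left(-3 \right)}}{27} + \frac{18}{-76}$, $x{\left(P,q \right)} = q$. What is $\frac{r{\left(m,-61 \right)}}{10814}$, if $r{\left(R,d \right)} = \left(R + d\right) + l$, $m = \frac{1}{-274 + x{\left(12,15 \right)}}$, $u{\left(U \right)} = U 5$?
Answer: $- \frac{10877389}{1915764984} \approx -0.0056778$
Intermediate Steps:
$u{\left(U \right)} = 5 U$
$l = - \frac{271}{684}$ ($l = \frac{\frac{5 \left(-3\right)}{27} + \frac{18}{-76}}{2} = \frac{\left(-15\right) \frac{1}{27} + 18 \left(- \frac{1}{76}\right)}{2} = \frac{- \frac{5}{9} - \frac{9}{38}}{2} = \frac{1}{2} \left(- \frac{271}{342}\right) = - \frac{271}{684} \approx -0.3962$)
$m = - \frac{1}{259}$ ($m = \frac{1}{-274 + 15} = \frac{1}{-259} = - \frac{1}{259} \approx -0.003861$)
$r{\left(R,d \right)} = - \frac{271}{684} + R + d$ ($r{\left(R,d \right)} = \left(R + d\right) - \frac{271}{684} = - \frac{271}{684} + R + d$)
$\frac{r{\left(m,-61 \right)}}{10814} = \frac{- \frac{271}{684} - \frac{1}{259} - 61}{10814} = \left(- \frac{10877389}{177156}\right) \frac{1}{10814} = - \frac{10877389}{1915764984}$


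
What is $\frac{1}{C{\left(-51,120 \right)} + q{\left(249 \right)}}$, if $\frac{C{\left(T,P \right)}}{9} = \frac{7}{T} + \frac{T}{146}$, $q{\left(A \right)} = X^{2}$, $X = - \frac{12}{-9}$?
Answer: $- \frac{22338}{58109} \approx -0.38442$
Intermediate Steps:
$X = \frac{4}{3}$ ($X = \left(-12\right) \left(- \frac{1}{9}\right) = \frac{4}{3} \approx 1.3333$)
$q{\left(A \right)} = \frac{16}{9}$ ($q{\left(A \right)} = \left(\frac{4}{3}\right)^{2} = \frac{16}{9}$)
$C{\left(T,P \right)} = \frac{63}{T} + \frac{9 T}{146}$ ($C{\left(T,P \right)} = 9 \left(\frac{7}{T} + \frac{T}{146}\right) = \frac{63}{T} + \frac{9 T}{146}$)
$\frac{1}{C{\left(-51,120 \right)} + q{\left(249 \right)}} = \frac{1}{\left(\frac{63}{-51} + \frac{9}{146} \left(-51\right)\right) + \frac{16}{9}} = \frac{1}{\left(63 \left(- \frac{1}{51}\right) - \frac{459}{146}\right) + \frac{16}{9}} = \frac{1}{\left(- \frac{21}{17} - \frac{459}{146}\right) + \frac{16}{9}} = \frac{1}{- \frac{10869}{2482} + \frac{16}{9}} = \frac{1}{- \frac{58109}{22338}} = - \frac{22338}{58109}$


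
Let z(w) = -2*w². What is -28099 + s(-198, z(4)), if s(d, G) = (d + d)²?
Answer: 128717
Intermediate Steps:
s(d, G) = 4*d² (s(d, G) = (2*d)² = 4*d²)
-28099 + s(-198, z(4)) = -28099 + 4*(-198)² = -28099 + 4*39204 = -28099 + 156816 = 128717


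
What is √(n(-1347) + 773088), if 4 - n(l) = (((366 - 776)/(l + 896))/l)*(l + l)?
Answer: 6*√2598442/11 ≈ 879.26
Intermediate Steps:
n(l) = 4 + 820/(896 + l) (n(l) = 4 - ((366 - 776)/(l + 896))/l*(l + l) = 4 - (-410/(896 + l))/l*2*l = 4 - (-410/(l*(896 + l)))*2*l = 4 - (-820)/(896 + l) = 4 + 820/(896 + l))
√(n(-1347) + 773088) = √(4*(1101 - 1347)/(896 - 1347) + 773088) = √(4*(-246)/(-451) + 773088) = √(4*(-1/451)*(-246) + 773088) = √(24/11 + 773088) = √(8503992/11) = 6*√2598442/11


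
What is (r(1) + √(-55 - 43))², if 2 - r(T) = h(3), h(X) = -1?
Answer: -89 + 42*I*√2 ≈ -89.0 + 59.397*I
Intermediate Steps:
r(T) = 3 (r(T) = 2 - 1*(-1) = 2 + 1 = 3)
(r(1) + √(-55 - 43))² = (3 + √(-55 - 43))² = (3 + √(-98))² = (3 + 7*I*√2)²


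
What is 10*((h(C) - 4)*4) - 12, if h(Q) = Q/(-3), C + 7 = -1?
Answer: -196/3 ≈ -65.333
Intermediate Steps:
C = -8 (C = -7 - 1 = -8)
h(Q) = -Q/3 (h(Q) = Q*(-1/3) = -Q/3)
10*((h(C) - 4)*4) - 12 = 10*((-1/3*(-8) - 4)*4) - 12 = 10*((8/3 - 4)*4) - 12 = 10*(-4/3*4) - 12 = 10*(-16/3) - 12 = -160/3 - 12 = -196/3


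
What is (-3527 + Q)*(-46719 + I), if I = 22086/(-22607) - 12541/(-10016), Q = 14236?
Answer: -113286236523179153/226431712 ≈ -5.0031e+8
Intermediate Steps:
I = 62301011/226431712 (I = 22086*(-1/22607) - 12541*(-1/10016) = -22086/22607 + 12541/10016 = 62301011/226431712 ≈ 0.27514)
(-3527 + Q)*(-46719 + I) = (-3527 + 14236)*(-46719 + 62301011/226431712) = 10709*(-10578600851917/226431712) = -113286236523179153/226431712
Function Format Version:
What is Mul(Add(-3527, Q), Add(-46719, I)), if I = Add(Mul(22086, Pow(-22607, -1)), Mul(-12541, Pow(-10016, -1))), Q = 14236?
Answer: Rational(-113286236523179153, 226431712) ≈ -5.0031e+8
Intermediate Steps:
I = Rational(62301011, 226431712) (I = Add(Mul(22086, Rational(-1, 22607)), Mul(-12541, Rational(-1, 10016))) = Add(Rational(-22086, 22607), Rational(12541, 10016)) = Rational(62301011, 226431712) ≈ 0.27514)
Mul(Add(-3527, Q), Add(-46719, I)) = Mul(Add(-3527, 14236), Add(-46719, Rational(62301011, 226431712))) = Mul(10709, Rational(-10578600851917, 226431712)) = Rational(-113286236523179153, 226431712)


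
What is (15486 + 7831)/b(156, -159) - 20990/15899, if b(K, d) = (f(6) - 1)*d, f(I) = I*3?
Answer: -427452953/42974997 ≈ -9.9465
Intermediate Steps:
f(I) = 3*I
b(K, d) = 17*d (b(K, d) = (3*6 - 1)*d = (18 - 1)*d = 17*d)
(15486 + 7831)/b(156, -159) - 20990/15899 = (15486 + 7831)/((17*(-159))) - 20990/15899 = 23317/(-2703) - 20990*1/15899 = 23317*(-1/2703) - 20990/15899 = -23317/2703 - 20990/15899 = -427452953/42974997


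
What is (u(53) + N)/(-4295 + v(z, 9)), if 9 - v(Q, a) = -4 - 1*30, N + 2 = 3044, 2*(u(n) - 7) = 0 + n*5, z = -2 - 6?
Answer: -6363/8504 ≈ -0.74824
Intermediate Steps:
z = -8
u(n) = 7 + 5*n/2 (u(n) = 7 + (0 + n*5)/2 = 7 + (0 + 5*n)/2 = 7 + (5*n)/2 = 7 + 5*n/2)
N = 3042 (N = -2 + 3044 = 3042)
v(Q, a) = 43 (v(Q, a) = 9 - (-4 - 1*30) = 9 - (-4 - 30) = 9 - 1*(-34) = 9 + 34 = 43)
(u(53) + N)/(-4295 + v(z, 9)) = ((7 + (5/2)*53) + 3042)/(-4295 + 43) = ((7 + 265/2) + 3042)/(-4252) = (279/2 + 3042)*(-1/4252) = (6363/2)*(-1/4252) = -6363/8504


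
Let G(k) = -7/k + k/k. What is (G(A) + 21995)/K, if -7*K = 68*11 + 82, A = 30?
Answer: -4619111/24900 ≈ -185.51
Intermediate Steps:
G(k) = 1 - 7/k (G(k) = -7/k + 1 = 1 - 7/k)
K = -830/7 (K = -(68*11 + 82)/7 = -(748 + 82)/7 = -⅐*830 = -830/7 ≈ -118.57)
(G(A) + 21995)/K = ((-7 + 30)/30 + 21995)/(-830/7) = ((1/30)*23 + 21995)*(-7/830) = (23/30 + 21995)*(-7/830) = (659873/30)*(-7/830) = -4619111/24900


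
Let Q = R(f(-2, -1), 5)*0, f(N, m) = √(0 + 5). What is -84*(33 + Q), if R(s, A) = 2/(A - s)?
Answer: -2772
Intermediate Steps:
f(N, m) = √5
Q = 0 (Q = (2/(5 - √5))*0 = 0)
-84*(33 + Q) = -84*(33 + 0) = -84*33 = -2772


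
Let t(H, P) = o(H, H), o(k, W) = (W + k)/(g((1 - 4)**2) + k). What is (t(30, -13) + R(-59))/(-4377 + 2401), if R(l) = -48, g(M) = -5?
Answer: 3/130 ≈ 0.023077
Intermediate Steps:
o(k, W) = (W + k)/(-5 + k)
t(H, P) = 2*H/(-5 + H) (t(H, P) = (H + H)/(-5 + H) = (2*H)/(-5 + H) = 2*H/(-5 + H))
(t(30, -13) + R(-59))/(-4377 + 2401) = (2*30/(-5 + 30) - 48)/(-4377 + 2401) = (2*30/25 - 48)/(-1976) = (2*30*(1/25) - 48)*(-1/1976) = (12/5 - 48)*(-1/1976) = -228/5*(-1/1976) = 3/130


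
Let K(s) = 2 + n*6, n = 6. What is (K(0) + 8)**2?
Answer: 2116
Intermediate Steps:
K(s) = 38 (K(s) = 2 + 6*6 = 2 + 36 = 38)
(K(0) + 8)**2 = (38 + 8)**2 = 46**2 = 2116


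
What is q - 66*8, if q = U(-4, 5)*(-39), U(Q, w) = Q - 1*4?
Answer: -216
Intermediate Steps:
U(Q, w) = -4 + Q (U(Q, w) = Q - 4 = -4 + Q)
q = 312 (q = (-4 - 4)*(-39) = -8*(-39) = 312)
q - 66*8 = 312 - 66*8 = 312 - 528 = -216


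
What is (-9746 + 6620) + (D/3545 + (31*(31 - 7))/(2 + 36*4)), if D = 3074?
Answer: -807418768/258785 ≈ -3120.0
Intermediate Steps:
(-9746 + 6620) + (D/3545 + (31*(31 - 7))/(2 + 36*4)) = (-9746 + 6620) + (3074/3545 + (31*(31 - 7))/(2 + 36*4)) = -3126 + (3074*(1/3545) + (31*24)/(2 + 144)) = -3126 + (3074/3545 + 744/146) = -3126 + (3074/3545 + 744*(1/146)) = -3126 + (3074/3545 + 372/73) = -3126 + 1543142/258785 = -807418768/258785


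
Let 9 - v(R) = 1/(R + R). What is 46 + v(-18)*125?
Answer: 42281/36 ≈ 1174.5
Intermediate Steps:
v(R) = 9 - 1/(2*R) (v(R) = 9 - 1/(R + R) = 9 - 1/(2*R))
46 + v(-18)*125 = 46 + (9 - ½/(-18))*125 = 46 + (9 - ½*(-1/18))*125 = 46 + (9 + 1/36)*125 = 46 + (325/36)*125 = 46 + 40625/36 = 42281/36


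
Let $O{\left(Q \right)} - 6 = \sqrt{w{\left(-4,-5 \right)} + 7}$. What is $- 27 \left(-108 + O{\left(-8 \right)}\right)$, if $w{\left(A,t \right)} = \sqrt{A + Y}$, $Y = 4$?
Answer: $2754 - 27 \sqrt{7} \approx 2682.6$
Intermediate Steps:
$w{\left(A,t \right)} = \sqrt{4 + A}$ ($w{\left(A,t \right)} = \sqrt{A + 4} = \sqrt{4 + A}$)
$O{\left(Q \right)} = 6 + \sqrt{7}$ ($O{\left(Q \right)} = 6 + \sqrt{\sqrt{4 - 4} + 7} = 6 + \sqrt{\sqrt{0} + 7} = 6 + \sqrt{0 + 7} = 6 + \sqrt{7}$)
$- 27 \left(-108 + O{\left(-8 \right)}\right) = - 27 \left(-108 + \left(6 + \sqrt{7}\right)\right) = - 27 \left(-102 + \sqrt{7}\right) = 2754 - 27 \sqrt{7}$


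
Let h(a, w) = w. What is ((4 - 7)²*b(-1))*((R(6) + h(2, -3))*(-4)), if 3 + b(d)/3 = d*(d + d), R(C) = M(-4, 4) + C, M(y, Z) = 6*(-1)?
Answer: -324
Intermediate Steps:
M(y, Z) = -6
R(C) = -6 + C
b(d) = -9 + 6*d² (b(d) = -9 + 3*(d*(d + d)) = -9 + 3*(d*(2*d)) = -9 + 3*(2*d²) = -9 + 6*d²)
((4 - 7)²*b(-1))*((R(6) + h(2, -3))*(-4)) = ((4 - 7)²*(-9 + 6*(-1)²))*(((-6 + 6) - 3)*(-4)) = ((-3)²*(-9 + 6*1))*((0 - 3)*(-4)) = (9*(-9 + 6))*(-3*(-4)) = (9*(-3))*12 = -27*12 = -324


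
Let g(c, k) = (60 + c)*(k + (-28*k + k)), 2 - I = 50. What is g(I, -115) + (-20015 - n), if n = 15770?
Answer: 95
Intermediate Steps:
I = -48 (I = 2 - 1*50 = 2 - 50 = -48)
g(c, k) = -26*k*(60 + c) (g(c, k) = (60 + c)*(k - 27*k) = (60 + c)*(-26*k) = -26*k*(60 + c))
g(I, -115) + (-20015 - n) = -26*(-115)*(60 - 48) + (-20015 - 1*15770) = -26*(-115)*12 + (-20015 - 15770) = 35880 - 35785 = 95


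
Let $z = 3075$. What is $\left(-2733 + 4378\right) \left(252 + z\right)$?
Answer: $5472915$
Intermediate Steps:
$\left(-2733 + 4378\right) \left(252 + z\right) = \left(-2733 + 4378\right) \left(252 + 3075\right) = 1645 \cdot 3327 = 5472915$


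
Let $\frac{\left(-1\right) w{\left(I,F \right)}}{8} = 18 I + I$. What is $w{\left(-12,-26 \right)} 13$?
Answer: $23712$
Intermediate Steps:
$w{\left(I,F \right)} = - 152 I$ ($w{\left(I,F \right)} = - 8 \left(18 I + I\right) = - 8 \cdot 19 I = - 152 I$)
$w{\left(-12,-26 \right)} 13 = \left(-152\right) \left(-12\right) 13 = 1824 \cdot 13 = 23712$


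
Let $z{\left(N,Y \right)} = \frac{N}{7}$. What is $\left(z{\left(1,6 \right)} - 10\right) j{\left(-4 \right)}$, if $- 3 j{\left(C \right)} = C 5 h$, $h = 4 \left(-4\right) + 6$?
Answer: $\frac{4600}{7} \approx 657.14$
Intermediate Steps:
$h = -10$ ($h = -16 + 6 = -10$)
$z{\left(N,Y \right)} = \frac{N}{7}$ ($z{\left(N,Y \right)} = N \frac{1}{7} = \frac{N}{7}$)
$j{\left(C \right)} = \frac{50 C}{3}$ ($j{\left(C \right)} = - \frac{C 5 \left(-10\right)}{3} = - \frac{5 C \left(-10\right)}{3} = - \frac{\left(-50\right) C}{3} = \frac{50 C}{3}$)
$\left(z{\left(1,6 \right)} - 10\right) j{\left(-4 \right)} = \left(\frac{1}{7} \cdot 1 - 10\right) \frac{50}{3} \left(-4\right) = \left(\frac{1}{7} - 10\right) \left(- \frac{200}{3}\right) = \left(- \frac{69}{7}\right) \left(- \frac{200}{3}\right) = \frac{4600}{7}$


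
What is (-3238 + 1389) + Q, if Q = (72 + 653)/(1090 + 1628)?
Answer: -5024857/2718 ≈ -1848.7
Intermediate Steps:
Q = 725/2718 ≈ 0.26674
(-3238 + 1389) + Q = (-3238 + 1389) + 725/2718 = -1849 + 725/2718 = -5024857/2718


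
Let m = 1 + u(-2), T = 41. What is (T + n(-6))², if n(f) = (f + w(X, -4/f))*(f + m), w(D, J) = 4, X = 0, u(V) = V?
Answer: 3025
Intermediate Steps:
m = -1 (m = 1 - 2 = -1)
n(f) = (-1 + f)*(4 + f) (n(f) = (f + 4)*(f - 1) = (4 + f)*(-1 + f) = (-1 + f)*(4 + f))
(T + n(-6))² = (41 + (-4 + (-6)² + 3*(-6)))² = (41 + (-4 + 36 - 18))² = (41 + 14)² = 55² = 3025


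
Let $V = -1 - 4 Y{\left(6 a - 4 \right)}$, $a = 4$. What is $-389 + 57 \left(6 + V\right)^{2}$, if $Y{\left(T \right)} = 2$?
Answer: $124$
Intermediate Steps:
$V = -9$ ($V = -1 - 8 = -9$)
$-389 + 57 \left(6 + V\right)^{2} = -389 + 57 \left(6 - 9\right)^{2} = -389 + 57 \left(-3\right)^{2} = -389 + 57 \cdot 9 = -389 + 513 = 124$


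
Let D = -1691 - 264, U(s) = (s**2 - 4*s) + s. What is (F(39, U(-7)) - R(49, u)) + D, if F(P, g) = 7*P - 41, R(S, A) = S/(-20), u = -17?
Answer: -34411/20 ≈ -1720.6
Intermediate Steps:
R(S, A) = -S/20 (R(S, A) = S*(-1/20) = -S/20)
U(s) = s**2 - 3*s
F(P, g) = -41 + 7*P
D = -1955
(F(39, U(-7)) - R(49, u)) + D = ((-41 + 7*39) - (-1)*49/20) - 1955 = ((-41 + 273) - 1*(-49/20)) - 1955 = (232 + 49/20) - 1955 = 4689/20 - 1955 = -34411/20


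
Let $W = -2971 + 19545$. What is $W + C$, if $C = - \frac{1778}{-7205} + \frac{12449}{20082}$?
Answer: $\frac{2398230885781}{144690810} \approx 16575.0$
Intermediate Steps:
$W = 16574$
$C = \frac{125400841}{144690810}$ ($C = \left(-1778\right) \left(- \frac{1}{7205}\right) + 12449 \cdot \frac{1}{20082} = \frac{1778}{7205} + \frac{12449}{20082} = \frac{125400841}{144690810} \approx 0.86668$)
$W + C = 16574 + \frac{125400841}{144690810} = \frac{2398230885781}{144690810}$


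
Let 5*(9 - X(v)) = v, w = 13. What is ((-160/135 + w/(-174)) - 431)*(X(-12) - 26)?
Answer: 49415087/7830 ≈ 6311.0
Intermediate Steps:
X(v) = 9 - v/5
((-160/135 + w/(-174)) - 431)*(X(-12) - 26) = ((-160/135 + 13/(-174)) - 431)*((9 - 1/5*(-12)) - 26) = ((-160*1/135 + 13*(-1/174)) - 431)*((9 + 12/5) - 26) = ((-32/27 - 13/174) - 431)*(57/5 - 26) = (-1973/1566 - 431)*(-73/5) = -676919/1566*(-73/5) = 49415087/7830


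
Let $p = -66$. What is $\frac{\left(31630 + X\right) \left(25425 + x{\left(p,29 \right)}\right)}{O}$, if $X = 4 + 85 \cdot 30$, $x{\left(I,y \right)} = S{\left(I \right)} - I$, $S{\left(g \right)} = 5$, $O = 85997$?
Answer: $\frac{871555264}{85997} \approx 10135.0$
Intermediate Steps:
$x{\left(I,y \right)} = 5 - I$
$X = 2554$ ($X = 4 + 2550 = 2554$)
$\frac{\left(31630 + X\right) \left(25425 + x{\left(p,29 \right)}\right)}{O} = \frac{\left(31630 + 2554\right) \left(25425 + \left(5 - -66\right)\right)}{85997} = 34184 \left(25425 + \left(5 + 66\right)\right) \frac{1}{85997} = 34184 \left(25425 + 71\right) \frac{1}{85997} = 34184 \cdot 25496 \cdot \frac{1}{85997} = 871555264 \cdot \frac{1}{85997} = \frac{871555264}{85997}$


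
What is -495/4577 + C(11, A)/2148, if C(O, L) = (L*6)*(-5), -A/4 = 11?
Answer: 414865/819283 ≈ 0.50638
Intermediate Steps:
A = -44 (A = -4*11 = -44)
C(O, L) = -30*L (C(O, L) = (6*L)*(-5) = -30*L)
-495/4577 + C(11, A)/2148 = -495/4577 - 30*(-44)/2148 = -495*1/4577 + 1320*(1/2148) = -495/4577 + 110/179 = 414865/819283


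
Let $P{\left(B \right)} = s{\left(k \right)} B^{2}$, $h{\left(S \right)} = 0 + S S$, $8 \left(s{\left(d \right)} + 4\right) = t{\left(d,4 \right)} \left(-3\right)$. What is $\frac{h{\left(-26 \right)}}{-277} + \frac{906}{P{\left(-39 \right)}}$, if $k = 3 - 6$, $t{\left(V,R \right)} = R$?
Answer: $- \frac{3937360}{1544829} \approx -2.5487$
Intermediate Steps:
$k = -3$ ($k = 3 - 6 = -3$)
$s{\left(d \right)} = - \frac{11}{2}$ ($s{\left(d \right)} = -4 + \frac{4 \left(-3\right)}{8} = -4 + \frac{1}{8} \left(-12\right) = -4 - \frac{3}{2} = - \frac{11}{2}$)
$h{\left(S \right)} = S^{2}$ ($h{\left(S \right)} = 0 + S^{2} = S^{2}$)
$P{\left(B \right)} = - \frac{11 B^{2}}{2}$
$\frac{h{\left(-26 \right)}}{-277} + \frac{906}{P{\left(-39 \right)}} = \frac{\left(-26\right)^{2}}{-277} + \frac{906}{\left(- \frac{11}{2}\right) \left(-39\right)^{2}} = 676 \left(- \frac{1}{277}\right) + \frac{906}{\left(- \frac{11}{2}\right) 1521} = - \frac{676}{277} + \frac{906}{- \frac{16731}{2}} = - \frac{676}{277} + 906 \left(- \frac{2}{16731}\right) = - \frac{676}{277} - \frac{604}{5577} = - \frac{3937360}{1544829}$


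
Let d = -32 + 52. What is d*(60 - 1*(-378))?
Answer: 8760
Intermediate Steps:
d = 20
d*(60 - 1*(-378)) = 20*(60 - 1*(-378)) = 20*(60 + 378) = 20*438 = 8760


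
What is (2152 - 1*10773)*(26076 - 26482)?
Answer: 3500126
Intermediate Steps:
(2152 - 1*10773)*(26076 - 26482) = (2152 - 10773)*(-406) = -8621*(-406) = 3500126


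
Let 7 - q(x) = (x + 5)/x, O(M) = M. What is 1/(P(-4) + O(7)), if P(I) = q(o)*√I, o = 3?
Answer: 63/1117 - 78*I/1117 ≈ 0.056401 - 0.06983*I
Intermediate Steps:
q(x) = 7 - (5 + x)/x (q(x) = 7 - (x + 5)/x = 7 - (5 + x)/x)
P(I) = 13*√I/3 (P(I) = (6 - 5/3)*√I = 13*√I/3)
1/(P(-4) + O(7)) = 1/(13*√(-4)/3 + 7) = 1/(13*(2*I)/3 + 7) = 1/(26*I/3 + 7) = 1/(7 + 26*I/3) = 9*(7 - 26*I/3)/1117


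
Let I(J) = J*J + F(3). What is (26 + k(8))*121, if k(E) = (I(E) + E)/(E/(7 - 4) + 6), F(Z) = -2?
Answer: 53603/13 ≈ 4123.3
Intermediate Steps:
I(J) = -2 + J² (I(J) = J*J - 2 = J² - 2 = -2 + J²)
k(E) = (-2 + E + E²)/(6 + E/3) (k(E) = ((-2 + E²) + E)/(E/(7 - 4) + 6) = (-2 + E + E²)/(E/3 + 6) = (-2 + E + E²)/(6 + E/3))
(26 + k(8))*121 = (26 + 3*(-2 + 8 + 8²)/(18 + 8))*121 = (26 + 3*(-2 + 8 + 64)/26)*121 = (26 + 3*(1/26)*70)*121 = (26 + 105/13)*121 = (443/13)*121 = 53603/13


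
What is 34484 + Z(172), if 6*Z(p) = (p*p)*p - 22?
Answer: 882555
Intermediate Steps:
Z(p) = -11/3 + p**3/6 (Z(p) = ((p*p)*p - 22)/6 = (p**2*p - 22)/6 = (p**3 - 22)/6 = (-22 + p**3)/6 = -11/3 + p**3/6)
34484 + Z(172) = 34484 + (-11/3 + (1/6)*172**3) = 34484 + (-11/3 + (1/6)*5088448) = 34484 + (-11/3 + 2544224/3) = 34484 + 848071 = 882555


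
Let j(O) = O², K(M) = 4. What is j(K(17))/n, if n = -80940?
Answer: -4/20235 ≈ -0.00019768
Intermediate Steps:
j(K(17))/n = 4²/(-80940) = 16*(-1/80940) = -4/20235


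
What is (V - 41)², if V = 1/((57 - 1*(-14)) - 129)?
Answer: 5659641/3364 ≈ 1682.4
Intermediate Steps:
V = -1/58 (V = 1/((57 + 14) - 129) = 1/(71 - 129) = 1/(-58) = -1/58 ≈ -0.017241)
(V - 41)² = (-1/58 - 41)² = (-2379/58)² = 5659641/3364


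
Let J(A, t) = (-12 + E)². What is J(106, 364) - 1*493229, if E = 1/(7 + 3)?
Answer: -49308739/100 ≈ -4.9309e+5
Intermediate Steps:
E = ⅒ (E = 1/10 = ⅒ ≈ 0.10000)
J(A, t) = 14161/100 (J(A, t) = (-12 + ⅒)² = (-119/10)² = 14161/100)
J(106, 364) - 1*493229 = 14161/100 - 1*493229 = 14161/100 - 493229 = -49308739/100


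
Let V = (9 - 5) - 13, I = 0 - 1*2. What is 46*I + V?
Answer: -101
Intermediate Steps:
I = -2 (I = 0 - 2 = -2)
V = -9 (V = 4 - 13 = -9)
46*I + V = 46*(-2) - 9 = -92 - 9 = -101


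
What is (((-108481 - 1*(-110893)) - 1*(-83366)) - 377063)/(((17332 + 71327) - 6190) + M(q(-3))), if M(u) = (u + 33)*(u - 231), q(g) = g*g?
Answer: -58257/14629 ≈ -3.9823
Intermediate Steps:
q(g) = g²
M(u) = (-231 + u)*(33 + u) (M(u) = (33 + u)*(-231 + u) = (-231 + u)*(33 + u))
(((-108481 - 1*(-110893)) - 1*(-83366)) - 377063)/(((17332 + 71327) - 6190) + M(q(-3))) = (((-108481 - 1*(-110893)) - 1*(-83366)) - 377063)/(((17332 + 71327) - 6190) + (-7623 + ((-3)²)² - 198*(-3)²)) = (((-108481 + 110893) + 83366) - 377063)/((88659 - 6190) + (-7623 + 9² - 198*9)) = ((2412 + 83366) - 377063)/(82469 + (-7623 + 81 - 1782)) = (85778 - 377063)/(82469 - 9324) = -291285/73145 = -291285*1/73145 = -58257/14629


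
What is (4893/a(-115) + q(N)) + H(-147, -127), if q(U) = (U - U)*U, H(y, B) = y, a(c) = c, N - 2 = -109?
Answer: -21798/115 ≈ -189.55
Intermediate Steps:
N = -107 (N = 2 - 109 = -107)
q(U) = 0 (q(U) = 0*U = 0)
(4893/a(-115) + q(N)) + H(-147, -127) = (4893/(-115) + 0) - 147 = (4893*(-1/115) + 0) - 147 = (-4893/115 + 0) - 147 = -4893/115 - 147 = -21798/115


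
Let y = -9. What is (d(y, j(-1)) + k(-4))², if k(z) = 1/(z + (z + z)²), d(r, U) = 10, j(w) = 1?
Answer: 361201/3600 ≈ 100.33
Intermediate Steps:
k(z) = 1/(z + 4*z²) (k(z) = 1/(z + (2*z)²) = 1/(z + 4*z²))
(d(y, j(-1)) + k(-4))² = (10 + 1/((-4)*(1 + 4*(-4))))² = (10 - 1/(4*(1 - 16)))² = (10 - ¼/(-15))² = (10 - ¼*(-1/15))² = (10 + 1/60)² = (601/60)² = 361201/3600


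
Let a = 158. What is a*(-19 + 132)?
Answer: 17854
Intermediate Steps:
a*(-19 + 132) = 158*(-19 + 132) = 158*113 = 17854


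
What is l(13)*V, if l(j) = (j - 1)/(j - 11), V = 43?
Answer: 258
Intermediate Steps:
l(j) = (-1 + j)/(-11 + j)
l(13)*V = ((-1 + 13)/(-11 + 13))*43 = (12/2)*43 = ((½)*12)*43 = 6*43 = 258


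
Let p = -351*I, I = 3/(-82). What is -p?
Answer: -1053/82 ≈ -12.841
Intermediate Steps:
I = -3/82 (I = 3*(-1/82) = -3/82 ≈ -0.036585)
p = 1053/82 (p = -351*(-3/82) = 1053/82 ≈ 12.841)
-p = -1*1053/82 = -1053/82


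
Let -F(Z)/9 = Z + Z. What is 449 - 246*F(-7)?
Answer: -30547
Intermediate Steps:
F(Z) = -18*Z (F(Z) = -9*(Z + Z) = -18*Z)
449 - 246*F(-7) = 449 - (-4428)*(-7) = 449 - 246*126 = 449 - 30996 = -30547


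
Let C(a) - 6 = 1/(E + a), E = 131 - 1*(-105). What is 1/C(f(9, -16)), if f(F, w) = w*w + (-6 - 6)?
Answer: 480/2881 ≈ 0.16661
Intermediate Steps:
f(F, w) = -12 + w**2 (f(F, w) = w**2 - 12 = -12 + w**2)
E = 236 (E = 131 + 105 = 236)
C(a) = 6 + 1/(236 + a)
1/C(f(9, -16)) = 1/((1417 + 6*(-12 + (-16)**2))/(236 + (-12 + (-16)**2))) = 1/((1417 + 6*(-12 + 256))/(236 + (-12 + 256))) = 1/((1417 + 6*244)/(236 + 244)) = 1/((1417 + 1464)/480) = 1/((1/480)*2881) = 1/(2881/480) = 480/2881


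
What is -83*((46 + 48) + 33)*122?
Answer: -1286002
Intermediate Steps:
-83*((46 + 48) + 33)*122 = -83*(94 + 33)*122 = -83*127*122 = -10541*122 = -1286002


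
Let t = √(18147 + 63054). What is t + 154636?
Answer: 154636 + √81201 ≈ 1.5492e+5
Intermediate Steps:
t = √81201 ≈ 284.96
t + 154636 = √81201 + 154636 = 154636 + √81201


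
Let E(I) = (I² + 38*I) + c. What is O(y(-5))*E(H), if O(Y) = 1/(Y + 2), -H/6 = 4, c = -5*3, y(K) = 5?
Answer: -351/7 ≈ -50.143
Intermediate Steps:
c = -15
H = -24 (H = -6*4 = -24)
E(I) = -15 + I² + 38*I (E(I) = (I² + 38*I) - 15 = -15 + I² + 38*I)
O(Y) = 1/(2 + Y)
O(y(-5))*E(H) = (-15 + (-24)² + 38*(-24))/(2 + 5) = (-15 + 576 - 912)/7 = (⅐)*(-351) = -351/7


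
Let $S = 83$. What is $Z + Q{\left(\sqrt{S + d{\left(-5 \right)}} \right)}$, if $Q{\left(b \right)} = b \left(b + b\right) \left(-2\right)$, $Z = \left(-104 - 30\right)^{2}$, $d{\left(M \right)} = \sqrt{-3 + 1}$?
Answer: $17624 - 4 i \sqrt{2} \approx 17624.0 - 5.6569 i$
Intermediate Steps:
$d{\left(M \right)} = i \sqrt{2}$ ($d{\left(M \right)} = \sqrt{-2} = i \sqrt{2}$)
$Z = 17956$ ($Z = \left(-134\right)^{2} = 17956$)
$Q{\left(b \right)} = - 4 b^{2}$ ($Q{\left(b \right)} = b 2 b \left(-2\right) = b \left(- 4 b\right) = - 4 b^{2}$)
$Z + Q{\left(\sqrt{S + d{\left(-5 \right)}} \right)} = 17956 - 4 \left(\sqrt{83 + i \sqrt{2}}\right)^{2} = 17956 - 4 \left(83 + i \sqrt{2}\right) = 17956 - \left(332 + 4 i \sqrt{2}\right) = 17624 - 4 i \sqrt{2}$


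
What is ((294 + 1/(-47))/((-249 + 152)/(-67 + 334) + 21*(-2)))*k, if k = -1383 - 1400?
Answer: 10266873837/531617 ≈ 19313.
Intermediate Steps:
k = -2783
((294 + 1/(-47))/((-249 + 152)/(-67 + 334) + 21*(-2)))*k = ((294 + 1/(-47))/((-249 + 152)/(-67 + 334) + 21*(-2)))*(-2783) = ((294 - 1/47)/(-97/267 - 42))*(-2783) = (13817/(47*(-97*1/267 - 42)))*(-2783) = (13817/(47*(-97/267 - 42)))*(-2783) = (13817/(47*(-11311/267)))*(-2783) = ((13817/47)*(-267/11311))*(-2783) = -3689139/531617*(-2783) = 10266873837/531617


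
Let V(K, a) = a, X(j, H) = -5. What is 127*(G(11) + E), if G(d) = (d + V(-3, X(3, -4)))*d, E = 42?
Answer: 13716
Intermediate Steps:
G(d) = d*(-5 + d) (G(d) = (d - 5)*d = (-5 + d)*d = d*(-5 + d))
127*(G(11) + E) = 127*(11*(-5 + 11) + 42) = 127*(11*6 + 42) = 127*(66 + 42) = 127*108 = 13716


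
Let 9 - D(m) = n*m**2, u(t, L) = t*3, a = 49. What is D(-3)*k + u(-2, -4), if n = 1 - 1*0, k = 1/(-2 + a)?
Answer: -6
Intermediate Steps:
u(t, L) = 3*t
k = 1/47 (k = 1/(-2 + 49) = 1/47 ≈ 0.021277)
n = 1 (n = 1 + 0 = 1)
D(m) = 9 - m**2
D(-3)*k + u(-2, -4) = (9 - 1*(-3)**2)*(1/47) + 3*(-2) = (9 - 1*9)*(1/47) - 6 = (9 - 9)*(1/47) - 6 = 0*(1/47) - 6 = 0 - 6 = -6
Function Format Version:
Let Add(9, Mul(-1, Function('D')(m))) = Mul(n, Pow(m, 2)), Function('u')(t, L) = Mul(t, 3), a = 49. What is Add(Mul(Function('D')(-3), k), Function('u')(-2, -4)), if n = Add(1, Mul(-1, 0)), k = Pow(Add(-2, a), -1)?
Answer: -6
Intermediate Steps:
Function('u')(t, L) = Mul(3, t)
k = Rational(1, 47) (k = Pow(Add(-2, 49), -1) = Pow(47, -1) = Rational(1, 47) ≈ 0.021277)
n = 1 (n = Add(1, 0) = 1)
Function('D')(m) = Add(9, Mul(-1, Pow(m, 2))) (Function('D')(m) = Add(9, Mul(-1, Mul(1, Pow(m, 2)))) = Add(9, Mul(-1, Pow(m, 2))))
Add(Mul(Function('D')(-3), k), Function('u')(-2, -4)) = Add(Mul(Add(9, Mul(-1, Pow(-3, 2))), Rational(1, 47)), Mul(3, -2)) = Add(Mul(Add(9, Mul(-1, 9)), Rational(1, 47)), -6) = Add(Mul(Add(9, -9), Rational(1, 47)), -6) = Add(Mul(0, Rational(1, 47)), -6) = Add(0, -6) = -6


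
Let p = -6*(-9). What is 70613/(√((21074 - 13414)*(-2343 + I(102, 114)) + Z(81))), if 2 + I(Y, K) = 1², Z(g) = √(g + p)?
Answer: -70613*I/√(17955040 - 3*√15) ≈ -16.664*I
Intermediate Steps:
p = 54
Z(g) = √(54 + g) (Z(g) = √(g + 54) = √(54 + g))
I(Y, K) = -1 (I(Y, K) = -2 + 1² = -2 + 1 = -1)
70613/(√((21074 - 13414)*(-2343 + I(102, 114)) + Z(81))) = 70613/(√((21074 - 13414)*(-2343 - 1) + √(54 + 81))) = 70613/(√(7660*(-2344) + √135)) = 70613/(√(-17955040 + 3*√15)) = 70613/√(-17955040 + 3*√15)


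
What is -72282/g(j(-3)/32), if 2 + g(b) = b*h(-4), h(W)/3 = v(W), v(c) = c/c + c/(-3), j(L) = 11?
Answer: -2313024/13 ≈ -1.7793e+5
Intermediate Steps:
v(c) = 1 - c/3 (v(c) = 1 + c*(-⅓) = 1 - c/3)
h(W) = 3 - W (h(W) = 3*(1 - W/3) = 3 - W)
g(b) = -2 + 7*b (g(b) = -2 + b*(3 - 1*(-4)) = -2 + b*(3 + 4) = -2 + b*7 = -2 + 7*b)
-72282/g(j(-3)/32) = -72282/(-2 + 7*(11/32)) = -72282/(-2 + 77/32) = -72282/13/32 = -72282*32/13 = -2313024/13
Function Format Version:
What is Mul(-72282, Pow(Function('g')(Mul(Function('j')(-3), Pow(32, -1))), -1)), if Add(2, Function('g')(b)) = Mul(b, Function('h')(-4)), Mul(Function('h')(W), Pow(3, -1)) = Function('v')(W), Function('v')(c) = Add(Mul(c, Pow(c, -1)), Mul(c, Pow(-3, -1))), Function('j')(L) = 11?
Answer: Rational(-2313024, 13) ≈ -1.7793e+5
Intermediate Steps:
Function('v')(c) = Add(1, Mul(Rational(-1, 3), c)) (Function('v')(c) = Add(1, Mul(c, Rational(-1, 3))) = Add(1, Mul(Rational(-1, 3), c)))
Function('h')(W) = Add(3, Mul(-1, W)) (Function('h')(W) = Mul(3, Add(1, Mul(Rational(-1, 3), W))) = Add(3, Mul(-1, W)))
Function('g')(b) = Add(-2, Mul(7, b)) (Function('g')(b) = Add(-2, Mul(b, Add(3, Mul(-1, -4)))) = Add(-2, Mul(b, Add(3, 4))) = Add(-2, Mul(b, 7)) = Add(-2, Mul(7, b)))
Mul(-72282, Pow(Function('g')(Mul(Function('j')(-3), Pow(32, -1))), -1)) = Mul(-72282, Pow(Add(-2, Mul(7, Mul(11, Pow(32, -1)))), -1)) = Mul(-72282, Pow(Add(-2, Mul(7, Mul(11, Rational(1, 32)))), -1)) = Mul(-72282, Pow(Add(-2, Mul(7, Rational(11, 32))), -1)) = Mul(-72282, Pow(Add(-2, Rational(77, 32)), -1)) = Mul(-72282, Pow(Rational(13, 32), -1)) = Mul(-72282, Rational(32, 13)) = Rational(-2313024, 13)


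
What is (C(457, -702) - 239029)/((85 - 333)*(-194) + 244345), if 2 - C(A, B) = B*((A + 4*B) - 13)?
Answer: -1898555/292457 ≈ -6.4917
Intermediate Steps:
C(A, B) = 2 - B*(-13 + A + 4*B) (C(A, B) = 2 - B*((A + 4*B) - 13) = 2 - B*(-13 + A + 4*B))
(C(457, -702) - 239029)/((85 - 333)*(-194) + 244345) = ((2 - 4*(-702)² + 13*(-702) - 1*457*(-702)) - 239029)/((85 - 333)*(-194) + 244345) = ((2 - 4*492804 - 9126 + 320814) - 239029)/(-248*(-194) + 244345) = ((2 - 1971216 - 9126 + 320814) - 239029)/(48112 + 244345) = (-1659526 - 239029)/292457 = -1898555*1/292457 = -1898555/292457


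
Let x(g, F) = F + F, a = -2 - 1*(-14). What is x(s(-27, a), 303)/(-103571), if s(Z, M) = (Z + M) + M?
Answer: -606/103571 ≈ -0.0058511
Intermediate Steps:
a = 12 (a = -2 + 14 = 12)
s(Z, M) = Z + 2*M (s(Z, M) = (M + Z) + M = Z + 2*M)
x(g, F) = 2*F
x(s(-27, a), 303)/(-103571) = (2*303)/(-103571) = 606*(-1/103571) = -606/103571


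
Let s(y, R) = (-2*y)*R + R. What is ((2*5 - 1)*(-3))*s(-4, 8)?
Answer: -1944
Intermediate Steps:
s(y, R) = R - 2*R*y (s(y, R) = -2*R*y + R = R - 2*R*y)
((2*5 - 1)*(-3))*s(-4, 8) = ((2*5 - 1)*(-3))*(8*(1 - 2*(-4))) = ((10 - 1)*(-3))*(8*(1 + 8)) = (9*(-3))*(8*9) = -27*72 = -1944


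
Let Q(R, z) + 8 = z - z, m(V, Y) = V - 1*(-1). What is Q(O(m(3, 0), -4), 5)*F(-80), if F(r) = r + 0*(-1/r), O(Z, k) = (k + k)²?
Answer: 640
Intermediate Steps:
m(V, Y) = 1 + V (m(V, Y) = V + 1 = 1 + V)
O(Z, k) = 4*k² (O(Z, k) = (2*k)² = 4*k²)
Q(R, z) = -8 (Q(R, z) = -8 + (z - z) = -8 + 0 = -8)
F(r) = r (F(r) = r + 0 = r)
Q(O(m(3, 0), -4), 5)*F(-80) = -8*(-80) = 640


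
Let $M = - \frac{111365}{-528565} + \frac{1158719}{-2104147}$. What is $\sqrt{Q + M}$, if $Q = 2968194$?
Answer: $\frac{9 \sqrt{1813076647286965473689693758}}{222435691811} \approx 1722.8$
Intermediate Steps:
$M = - \frac{75625995516}{222435691811}$ ($M = \left(-111365\right) \left(- \frac{1}{528565}\right) + 1158719 \left(- \frac{1}{2104147}\right) = \frac{22273}{105713} - \frac{1158719}{2104147} = - \frac{75625995516}{222435691811} \approx -0.33999$)
$\sqrt{Q + M} = \sqrt{2968194 - \frac{75625995516}{222435691811}} = \sqrt{\frac{660232210193263818}{222435691811}} = \frac{9 \sqrt{1813076647286965473689693758}}{222435691811}$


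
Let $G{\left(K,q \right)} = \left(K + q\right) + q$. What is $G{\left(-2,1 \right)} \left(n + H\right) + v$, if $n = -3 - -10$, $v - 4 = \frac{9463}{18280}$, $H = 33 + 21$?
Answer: $\frac{82583}{18280} \approx 4.5177$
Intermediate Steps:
$H = 54$
$v = \frac{82583}{18280}$ ($v = 4 + \frac{9463}{18280} = \frac{82583}{18280} \approx 4.5177$)
$G{\left(K,q \right)} = K + 2 q$
$n = 7$ ($n = -3 + 10 = 7$)
$G{\left(-2,1 \right)} \left(n + H\right) + v = \left(-2 + 2 \cdot 1\right) \left(7 + 54\right) + \frac{82583}{18280} = \left(-2 + 2\right) 61 + \frac{82583}{18280} = 0 \cdot 61 + \frac{82583}{18280} = 0 + \frac{82583}{18280} = \frac{82583}{18280}$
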